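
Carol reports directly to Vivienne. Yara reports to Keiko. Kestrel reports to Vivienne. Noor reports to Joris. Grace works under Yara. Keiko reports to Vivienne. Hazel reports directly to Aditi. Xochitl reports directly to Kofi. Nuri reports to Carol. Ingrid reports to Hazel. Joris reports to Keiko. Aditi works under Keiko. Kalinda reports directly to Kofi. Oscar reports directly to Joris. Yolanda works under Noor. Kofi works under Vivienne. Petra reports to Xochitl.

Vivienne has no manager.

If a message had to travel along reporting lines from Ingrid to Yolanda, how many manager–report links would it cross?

6

Ingrid is 3 levels below Keiko, and Yolanda is 3 levels below Keiko (their lowest common manager). The shortest path runs up from Ingrid to Keiko and back down to Yolanda: 3 + 3 = 6 links.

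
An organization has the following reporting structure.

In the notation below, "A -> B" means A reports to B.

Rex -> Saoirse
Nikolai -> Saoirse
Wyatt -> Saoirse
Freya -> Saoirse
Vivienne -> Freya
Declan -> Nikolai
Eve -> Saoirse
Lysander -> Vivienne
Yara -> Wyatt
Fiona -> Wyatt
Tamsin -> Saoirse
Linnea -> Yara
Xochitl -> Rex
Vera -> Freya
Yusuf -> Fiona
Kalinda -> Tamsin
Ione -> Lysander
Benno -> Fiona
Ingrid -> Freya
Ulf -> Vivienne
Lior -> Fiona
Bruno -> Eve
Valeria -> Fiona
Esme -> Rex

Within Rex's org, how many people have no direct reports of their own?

The people in Rex's organization with no one reporting to them are Esme, Xochitl. That is 2.

2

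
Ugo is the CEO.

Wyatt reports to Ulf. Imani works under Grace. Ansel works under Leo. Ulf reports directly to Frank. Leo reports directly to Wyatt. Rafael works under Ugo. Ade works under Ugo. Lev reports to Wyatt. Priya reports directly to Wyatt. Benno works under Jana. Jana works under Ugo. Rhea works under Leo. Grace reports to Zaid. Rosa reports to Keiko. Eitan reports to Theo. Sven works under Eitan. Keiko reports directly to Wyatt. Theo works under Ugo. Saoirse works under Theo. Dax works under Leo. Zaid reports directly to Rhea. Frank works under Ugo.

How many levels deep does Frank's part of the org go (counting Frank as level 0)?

7

The longest chain under Frank runs Frank → Ulf → Wyatt → Leo → Rhea → Zaid → Grace → Imani, which is 7 levels below Frank.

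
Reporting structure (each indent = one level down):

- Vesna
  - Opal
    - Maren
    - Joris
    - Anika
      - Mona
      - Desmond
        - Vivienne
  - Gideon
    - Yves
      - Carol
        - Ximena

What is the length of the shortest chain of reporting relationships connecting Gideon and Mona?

Gideon is 1 level below Vesna, and Mona is 3 levels below Vesna (their lowest common manager). The shortest path runs up from Gideon to Vesna and back down to Mona: 1 + 3 = 4 links.

4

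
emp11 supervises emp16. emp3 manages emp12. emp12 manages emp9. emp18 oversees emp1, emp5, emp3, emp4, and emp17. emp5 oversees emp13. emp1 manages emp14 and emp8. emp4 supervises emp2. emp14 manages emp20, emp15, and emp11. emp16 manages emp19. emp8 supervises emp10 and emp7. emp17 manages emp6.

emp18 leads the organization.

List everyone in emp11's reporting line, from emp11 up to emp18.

emp11 -> emp14 -> emp1 -> emp18

emp11 reports to emp14. emp14 reports to emp1. emp1 reports to emp18. emp18 is at the top.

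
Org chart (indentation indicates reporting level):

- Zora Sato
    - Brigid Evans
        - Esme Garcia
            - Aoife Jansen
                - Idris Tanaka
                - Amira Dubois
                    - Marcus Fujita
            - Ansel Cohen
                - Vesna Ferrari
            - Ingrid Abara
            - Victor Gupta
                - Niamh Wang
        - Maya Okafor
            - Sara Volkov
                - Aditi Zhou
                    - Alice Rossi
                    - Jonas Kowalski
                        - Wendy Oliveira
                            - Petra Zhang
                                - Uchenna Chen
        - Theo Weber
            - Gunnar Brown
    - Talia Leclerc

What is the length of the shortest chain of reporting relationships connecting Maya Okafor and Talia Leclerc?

Maya Okafor is 2 levels below Zora Sato, and Talia Leclerc is 1 level below Zora Sato (their lowest common manager). The shortest path runs up from Maya Okafor to Zora Sato and back down to Talia Leclerc: 2 + 1 = 3 links.

3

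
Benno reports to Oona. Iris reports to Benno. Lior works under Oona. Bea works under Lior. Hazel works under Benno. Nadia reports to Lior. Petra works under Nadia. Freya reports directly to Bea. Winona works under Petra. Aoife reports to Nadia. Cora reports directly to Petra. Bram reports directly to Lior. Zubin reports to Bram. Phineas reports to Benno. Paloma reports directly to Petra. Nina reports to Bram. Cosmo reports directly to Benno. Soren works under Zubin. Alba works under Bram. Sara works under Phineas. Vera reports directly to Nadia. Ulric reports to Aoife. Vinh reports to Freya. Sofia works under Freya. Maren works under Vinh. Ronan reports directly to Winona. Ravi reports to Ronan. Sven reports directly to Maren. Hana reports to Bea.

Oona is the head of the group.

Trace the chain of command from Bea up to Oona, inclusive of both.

Bea reports to Lior. Lior reports to Oona. Oona is at the top.

Bea -> Lior -> Oona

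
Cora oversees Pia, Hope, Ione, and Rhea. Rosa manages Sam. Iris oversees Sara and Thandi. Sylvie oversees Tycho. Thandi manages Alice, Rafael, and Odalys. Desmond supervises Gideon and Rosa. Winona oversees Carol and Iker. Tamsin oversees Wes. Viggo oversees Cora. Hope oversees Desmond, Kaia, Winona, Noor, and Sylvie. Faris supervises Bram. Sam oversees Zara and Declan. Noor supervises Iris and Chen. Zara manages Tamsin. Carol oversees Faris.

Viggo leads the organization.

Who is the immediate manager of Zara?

Sam

Zara reports directly to Sam.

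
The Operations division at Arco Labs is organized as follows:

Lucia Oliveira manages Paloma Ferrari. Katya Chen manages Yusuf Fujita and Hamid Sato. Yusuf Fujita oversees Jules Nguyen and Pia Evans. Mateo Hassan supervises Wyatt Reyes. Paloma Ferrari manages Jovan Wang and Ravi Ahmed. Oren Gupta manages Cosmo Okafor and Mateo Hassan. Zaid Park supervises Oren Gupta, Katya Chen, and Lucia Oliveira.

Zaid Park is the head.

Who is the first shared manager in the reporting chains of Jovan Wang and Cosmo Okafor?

Jovan Wang's chain of managers is Paloma Ferrari, Lucia Oliveira, Zaid Park. Cosmo Okafor's chain of managers is Oren Gupta, Zaid Park. The first manager that appears in both chains is Zaid Park.

Zaid Park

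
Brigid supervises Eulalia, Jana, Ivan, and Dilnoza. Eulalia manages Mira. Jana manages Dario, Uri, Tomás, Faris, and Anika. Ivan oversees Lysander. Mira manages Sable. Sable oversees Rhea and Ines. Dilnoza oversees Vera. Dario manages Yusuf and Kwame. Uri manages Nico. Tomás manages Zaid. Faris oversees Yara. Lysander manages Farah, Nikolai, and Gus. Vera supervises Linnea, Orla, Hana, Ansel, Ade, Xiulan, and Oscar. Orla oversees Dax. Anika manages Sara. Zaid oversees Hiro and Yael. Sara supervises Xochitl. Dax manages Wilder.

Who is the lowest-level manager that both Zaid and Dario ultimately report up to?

Jana

Zaid's chain of managers is Tomás, Jana, Brigid. Dario's chain of managers is Jana, Brigid. The first manager that appears in both chains is Jana.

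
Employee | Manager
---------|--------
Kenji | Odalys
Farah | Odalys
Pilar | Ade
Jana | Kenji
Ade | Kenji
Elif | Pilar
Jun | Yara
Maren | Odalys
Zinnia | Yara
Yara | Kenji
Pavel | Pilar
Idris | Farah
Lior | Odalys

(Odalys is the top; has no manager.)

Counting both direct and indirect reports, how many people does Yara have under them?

2

Yara directly manages Jun, Zinnia. Jun has no reports. Zinnia has no reports. So Yara's organization is 2 direct reports plus everyone under them: 1 + 1 = 2.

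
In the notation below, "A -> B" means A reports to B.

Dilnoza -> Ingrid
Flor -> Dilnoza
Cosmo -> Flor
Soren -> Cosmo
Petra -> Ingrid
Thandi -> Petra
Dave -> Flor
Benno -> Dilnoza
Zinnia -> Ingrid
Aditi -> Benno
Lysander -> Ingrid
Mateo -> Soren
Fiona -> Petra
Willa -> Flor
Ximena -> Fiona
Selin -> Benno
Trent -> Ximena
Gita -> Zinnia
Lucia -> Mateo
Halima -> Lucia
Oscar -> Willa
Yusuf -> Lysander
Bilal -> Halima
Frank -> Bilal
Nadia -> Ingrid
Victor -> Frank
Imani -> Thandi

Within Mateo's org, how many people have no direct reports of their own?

1

The only person in Mateo's organization with no one reporting to them is Victor. That is 1.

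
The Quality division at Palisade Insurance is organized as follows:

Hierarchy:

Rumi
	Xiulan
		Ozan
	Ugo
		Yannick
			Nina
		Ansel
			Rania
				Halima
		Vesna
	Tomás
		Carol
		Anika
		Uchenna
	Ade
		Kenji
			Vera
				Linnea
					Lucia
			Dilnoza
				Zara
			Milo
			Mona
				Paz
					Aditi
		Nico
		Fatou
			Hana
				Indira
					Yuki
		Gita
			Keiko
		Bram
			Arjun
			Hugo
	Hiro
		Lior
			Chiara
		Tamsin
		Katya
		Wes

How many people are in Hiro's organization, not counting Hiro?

5

Hiro directly manages Lior, Tamsin, Katya, Wes. Under Lior: Chiara (1). Tamsin has no reports. Katya has no reports. Wes has no reports. So Hiro's organization is 4 direct reports plus everyone under them: 2 + 1 + 1 + 1 = 5.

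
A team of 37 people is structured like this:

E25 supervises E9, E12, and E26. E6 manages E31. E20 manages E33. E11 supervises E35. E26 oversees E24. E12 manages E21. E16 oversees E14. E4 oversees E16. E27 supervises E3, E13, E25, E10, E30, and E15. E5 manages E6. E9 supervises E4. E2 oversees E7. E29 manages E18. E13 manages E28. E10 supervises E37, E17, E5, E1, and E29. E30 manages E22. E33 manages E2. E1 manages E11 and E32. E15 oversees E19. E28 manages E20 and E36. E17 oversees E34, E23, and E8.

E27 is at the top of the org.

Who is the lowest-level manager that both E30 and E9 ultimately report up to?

E27

E30's chain of managers is E27. E9's chain of managers is E25, E27. The first manager that appears in both chains is E27.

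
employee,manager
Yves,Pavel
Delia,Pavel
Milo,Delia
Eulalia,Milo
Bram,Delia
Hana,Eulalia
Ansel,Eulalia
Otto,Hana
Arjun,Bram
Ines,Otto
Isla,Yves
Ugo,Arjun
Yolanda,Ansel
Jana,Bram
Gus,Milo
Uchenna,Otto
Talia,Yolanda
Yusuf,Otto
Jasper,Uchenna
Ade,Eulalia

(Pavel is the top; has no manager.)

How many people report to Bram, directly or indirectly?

Bram directly manages Arjun, Jana. Under Arjun: Ugo (1). Jana has no reports. So Bram's organization is 2 direct reports plus everyone under them: 2 + 1 = 3.

3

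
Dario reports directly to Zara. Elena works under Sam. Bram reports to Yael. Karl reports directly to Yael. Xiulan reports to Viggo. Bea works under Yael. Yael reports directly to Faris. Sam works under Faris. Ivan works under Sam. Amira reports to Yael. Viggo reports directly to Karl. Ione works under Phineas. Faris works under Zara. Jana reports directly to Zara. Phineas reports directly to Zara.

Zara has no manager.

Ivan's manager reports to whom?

Faris

Ivan reports to Sam, and Sam reports to Faris. So Ivan's skip-level manager is Faris.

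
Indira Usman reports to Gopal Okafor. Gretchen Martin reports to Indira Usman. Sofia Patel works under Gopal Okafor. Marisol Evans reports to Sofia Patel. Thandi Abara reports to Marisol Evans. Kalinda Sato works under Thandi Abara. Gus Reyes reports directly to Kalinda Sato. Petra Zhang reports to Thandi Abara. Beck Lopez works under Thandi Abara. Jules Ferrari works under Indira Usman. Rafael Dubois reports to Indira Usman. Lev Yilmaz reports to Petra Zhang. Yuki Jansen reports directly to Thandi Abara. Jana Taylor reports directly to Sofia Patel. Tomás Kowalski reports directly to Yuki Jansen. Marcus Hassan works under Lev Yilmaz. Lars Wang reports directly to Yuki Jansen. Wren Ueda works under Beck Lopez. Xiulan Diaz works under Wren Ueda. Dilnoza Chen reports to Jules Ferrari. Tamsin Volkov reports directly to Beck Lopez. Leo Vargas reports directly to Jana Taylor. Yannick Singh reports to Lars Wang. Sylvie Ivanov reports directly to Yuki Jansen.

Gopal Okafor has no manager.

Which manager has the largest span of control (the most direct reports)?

Thandi Abara

Direct-report counts: Gopal Okafor has 2; Sofia Patel has 2; Jana Taylor has 1; Marisol Evans has 1; Thandi Abara has 4; Yuki Jansen has 3; Lars Wang has 1; Beck Lopez has 2; Wren Ueda has 1; Petra Zhang has 1; Lev Yilmaz has 1; Kalinda Sato has 1; Indira Usman has 3; Jules Ferrari has 1. The largest is 4, held by Thandi Abara.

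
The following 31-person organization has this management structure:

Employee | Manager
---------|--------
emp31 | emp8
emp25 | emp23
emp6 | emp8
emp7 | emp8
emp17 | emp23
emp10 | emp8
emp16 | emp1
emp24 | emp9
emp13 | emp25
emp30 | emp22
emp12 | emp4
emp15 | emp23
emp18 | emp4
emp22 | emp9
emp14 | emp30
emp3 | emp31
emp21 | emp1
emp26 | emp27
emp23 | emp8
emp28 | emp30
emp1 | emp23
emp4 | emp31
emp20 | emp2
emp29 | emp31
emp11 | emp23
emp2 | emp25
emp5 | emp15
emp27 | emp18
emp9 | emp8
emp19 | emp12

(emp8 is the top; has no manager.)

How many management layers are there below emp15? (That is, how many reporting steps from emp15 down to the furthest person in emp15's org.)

The longest chain under emp15 runs emp15 → emp5, which is 1 level below emp15.

1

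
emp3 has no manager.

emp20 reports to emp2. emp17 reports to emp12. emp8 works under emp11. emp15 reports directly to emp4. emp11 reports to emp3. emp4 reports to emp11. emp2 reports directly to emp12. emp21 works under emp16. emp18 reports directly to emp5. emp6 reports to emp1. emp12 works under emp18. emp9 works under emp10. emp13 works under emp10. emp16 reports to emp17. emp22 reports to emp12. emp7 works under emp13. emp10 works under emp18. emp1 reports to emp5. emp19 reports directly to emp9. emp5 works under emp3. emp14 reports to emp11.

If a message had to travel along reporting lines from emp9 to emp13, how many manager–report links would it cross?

2

emp9 is 1 level below emp10, and emp13 is 1 level below emp10 (their lowest common manager). The shortest path runs up from emp9 to emp10 and back down to emp13: 1 + 1 = 2 links.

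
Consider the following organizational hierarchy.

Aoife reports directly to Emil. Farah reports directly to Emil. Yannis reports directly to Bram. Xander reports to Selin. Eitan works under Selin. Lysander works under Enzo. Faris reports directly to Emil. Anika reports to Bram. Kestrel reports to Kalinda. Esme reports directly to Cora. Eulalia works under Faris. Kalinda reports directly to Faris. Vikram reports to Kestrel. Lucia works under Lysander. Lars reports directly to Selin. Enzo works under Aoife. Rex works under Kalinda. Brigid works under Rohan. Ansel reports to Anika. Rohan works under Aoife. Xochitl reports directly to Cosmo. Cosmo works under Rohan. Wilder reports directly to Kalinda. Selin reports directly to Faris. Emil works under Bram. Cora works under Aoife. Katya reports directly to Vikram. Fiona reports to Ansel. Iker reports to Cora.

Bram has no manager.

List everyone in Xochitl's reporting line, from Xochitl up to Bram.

Xochitl reports to Cosmo. Cosmo reports to Rohan. Rohan reports to Aoife. Aoife reports to Emil. Emil reports to Bram. Bram is at the top.

Xochitl -> Cosmo -> Rohan -> Aoife -> Emil -> Bram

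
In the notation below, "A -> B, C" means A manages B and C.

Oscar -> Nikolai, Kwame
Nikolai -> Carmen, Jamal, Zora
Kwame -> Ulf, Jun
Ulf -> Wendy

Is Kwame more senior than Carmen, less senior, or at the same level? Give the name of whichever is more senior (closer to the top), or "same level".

Kwame

Kwame is 1 level below Oscar; Carmen is 2. Kwame is higher.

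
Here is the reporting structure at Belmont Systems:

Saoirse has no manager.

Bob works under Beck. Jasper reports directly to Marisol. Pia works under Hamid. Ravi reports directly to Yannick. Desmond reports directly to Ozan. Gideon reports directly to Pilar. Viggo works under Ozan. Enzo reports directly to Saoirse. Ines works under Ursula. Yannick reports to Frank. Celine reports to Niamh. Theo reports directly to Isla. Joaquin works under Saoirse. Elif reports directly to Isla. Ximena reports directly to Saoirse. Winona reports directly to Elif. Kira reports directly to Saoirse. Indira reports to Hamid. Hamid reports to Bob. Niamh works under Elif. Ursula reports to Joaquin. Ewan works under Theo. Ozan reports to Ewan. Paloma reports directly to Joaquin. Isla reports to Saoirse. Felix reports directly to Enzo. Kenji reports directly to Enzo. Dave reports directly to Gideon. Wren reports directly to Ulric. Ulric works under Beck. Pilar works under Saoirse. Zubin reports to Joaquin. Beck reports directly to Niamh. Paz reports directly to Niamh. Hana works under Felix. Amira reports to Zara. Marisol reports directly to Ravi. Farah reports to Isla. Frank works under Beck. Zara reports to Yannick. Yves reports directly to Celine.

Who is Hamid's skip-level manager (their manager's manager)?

Hamid reports to Bob, and Bob reports to Beck. So Hamid's skip-level manager is Beck.

Beck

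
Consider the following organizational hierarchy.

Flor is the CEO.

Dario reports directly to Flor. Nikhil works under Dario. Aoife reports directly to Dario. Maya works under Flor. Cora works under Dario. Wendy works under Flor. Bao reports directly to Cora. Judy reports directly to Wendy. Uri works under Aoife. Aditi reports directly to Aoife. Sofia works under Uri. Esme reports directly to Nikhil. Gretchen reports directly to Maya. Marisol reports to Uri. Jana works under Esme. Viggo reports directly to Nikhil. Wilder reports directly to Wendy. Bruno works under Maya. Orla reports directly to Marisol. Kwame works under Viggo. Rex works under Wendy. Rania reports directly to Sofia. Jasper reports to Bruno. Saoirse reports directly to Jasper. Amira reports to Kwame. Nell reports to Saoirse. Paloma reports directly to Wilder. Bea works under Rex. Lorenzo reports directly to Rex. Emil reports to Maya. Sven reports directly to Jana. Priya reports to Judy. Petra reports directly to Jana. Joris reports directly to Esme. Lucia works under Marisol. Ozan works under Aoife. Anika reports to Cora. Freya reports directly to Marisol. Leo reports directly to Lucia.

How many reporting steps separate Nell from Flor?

Chain from Nell up to Flor: Nell → Saoirse → Jasper → Bruno → Maya → Flor. That is 5 steps up, so Nell is 5 levels below Flor.

5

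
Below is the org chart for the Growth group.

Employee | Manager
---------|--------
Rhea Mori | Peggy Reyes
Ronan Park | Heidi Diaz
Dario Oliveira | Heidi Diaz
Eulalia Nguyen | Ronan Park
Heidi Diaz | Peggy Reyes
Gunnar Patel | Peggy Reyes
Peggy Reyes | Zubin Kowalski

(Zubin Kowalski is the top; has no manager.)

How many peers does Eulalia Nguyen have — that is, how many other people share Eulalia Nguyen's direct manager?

Eulalia Nguyen reports to Ronan Park, and Ronan Park has no other direct reports. Eulalia Nguyen has 0 peers.

0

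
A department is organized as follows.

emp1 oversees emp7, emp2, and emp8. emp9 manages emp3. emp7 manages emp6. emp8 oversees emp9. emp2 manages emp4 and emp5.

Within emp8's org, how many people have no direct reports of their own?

1

The only person in emp8's organization with no one reporting to them is emp3. That is 1.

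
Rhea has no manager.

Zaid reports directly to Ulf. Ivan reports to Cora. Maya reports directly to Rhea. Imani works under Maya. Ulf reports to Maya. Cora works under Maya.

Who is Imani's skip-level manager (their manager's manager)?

Rhea

Imani reports to Maya, and Maya reports to Rhea. So Imani's skip-level manager is Rhea.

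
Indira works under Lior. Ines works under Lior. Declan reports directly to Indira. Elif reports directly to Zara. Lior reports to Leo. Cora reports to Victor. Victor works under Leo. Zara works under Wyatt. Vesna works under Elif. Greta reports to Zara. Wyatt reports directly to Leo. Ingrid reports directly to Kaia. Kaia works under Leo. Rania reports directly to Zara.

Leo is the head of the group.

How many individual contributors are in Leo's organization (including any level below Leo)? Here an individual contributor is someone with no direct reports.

The people in Leo's organization with no one reporting to them are Cora, Ingrid, Greta, Vesna, Rania, Ines, Declan. That is 7.

7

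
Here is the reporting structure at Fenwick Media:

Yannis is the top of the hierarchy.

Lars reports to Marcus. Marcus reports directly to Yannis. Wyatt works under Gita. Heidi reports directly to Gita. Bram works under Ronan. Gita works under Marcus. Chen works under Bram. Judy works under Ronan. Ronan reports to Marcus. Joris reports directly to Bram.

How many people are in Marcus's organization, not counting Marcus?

Marcus directly manages Ronan, Gita, Lars. Under Ronan: Judy, Bram, Joris, Chen (4). Under Gita: Heidi, Wyatt (2). Lars has no reports. So Marcus's organization is 3 direct reports plus everyone under them: 5 + 3 + 1 = 9.

9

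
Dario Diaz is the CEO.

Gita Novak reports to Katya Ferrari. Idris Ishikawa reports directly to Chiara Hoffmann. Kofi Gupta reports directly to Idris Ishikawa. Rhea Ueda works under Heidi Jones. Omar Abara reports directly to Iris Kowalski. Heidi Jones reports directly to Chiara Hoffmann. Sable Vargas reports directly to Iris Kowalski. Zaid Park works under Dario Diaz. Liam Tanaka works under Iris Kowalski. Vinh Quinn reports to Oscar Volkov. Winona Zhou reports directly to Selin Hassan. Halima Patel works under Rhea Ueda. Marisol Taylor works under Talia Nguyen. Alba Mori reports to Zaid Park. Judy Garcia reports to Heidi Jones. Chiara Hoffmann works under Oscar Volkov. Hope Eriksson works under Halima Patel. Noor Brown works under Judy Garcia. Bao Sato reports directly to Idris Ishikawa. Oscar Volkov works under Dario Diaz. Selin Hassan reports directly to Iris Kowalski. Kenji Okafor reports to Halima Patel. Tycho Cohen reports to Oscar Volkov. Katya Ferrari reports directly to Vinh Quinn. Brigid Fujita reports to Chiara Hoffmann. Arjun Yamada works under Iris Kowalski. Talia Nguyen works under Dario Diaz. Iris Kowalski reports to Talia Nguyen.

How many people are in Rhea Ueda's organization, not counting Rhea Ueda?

Rhea Ueda directly manages Halima Patel. Under Halima Patel: Kenji Okafor, Hope Eriksson (2). That's 3 in total.

3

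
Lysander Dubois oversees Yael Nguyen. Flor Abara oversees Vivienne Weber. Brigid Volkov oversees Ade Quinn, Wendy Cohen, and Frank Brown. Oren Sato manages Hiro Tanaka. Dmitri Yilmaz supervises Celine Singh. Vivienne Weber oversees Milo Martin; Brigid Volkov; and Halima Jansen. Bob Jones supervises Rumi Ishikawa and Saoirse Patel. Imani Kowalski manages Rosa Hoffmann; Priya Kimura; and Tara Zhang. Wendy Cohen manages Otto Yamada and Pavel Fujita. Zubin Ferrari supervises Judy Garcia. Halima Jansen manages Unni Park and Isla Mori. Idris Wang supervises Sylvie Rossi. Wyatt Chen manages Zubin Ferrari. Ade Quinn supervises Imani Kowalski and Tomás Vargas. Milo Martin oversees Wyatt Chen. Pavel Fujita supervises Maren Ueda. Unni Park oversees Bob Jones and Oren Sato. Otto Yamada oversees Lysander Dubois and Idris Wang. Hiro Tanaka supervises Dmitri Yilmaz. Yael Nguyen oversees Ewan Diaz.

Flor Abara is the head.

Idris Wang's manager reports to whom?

Wendy Cohen

Idris Wang reports to Otto Yamada, and Otto Yamada reports to Wendy Cohen. So Idris Wang's skip-level manager is Wendy Cohen.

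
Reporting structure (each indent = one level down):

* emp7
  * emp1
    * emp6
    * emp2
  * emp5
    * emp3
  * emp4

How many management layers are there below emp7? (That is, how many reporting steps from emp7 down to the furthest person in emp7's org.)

2

The longest chain under emp7 runs emp7 → emp5 → emp3, which is 2 levels below emp7.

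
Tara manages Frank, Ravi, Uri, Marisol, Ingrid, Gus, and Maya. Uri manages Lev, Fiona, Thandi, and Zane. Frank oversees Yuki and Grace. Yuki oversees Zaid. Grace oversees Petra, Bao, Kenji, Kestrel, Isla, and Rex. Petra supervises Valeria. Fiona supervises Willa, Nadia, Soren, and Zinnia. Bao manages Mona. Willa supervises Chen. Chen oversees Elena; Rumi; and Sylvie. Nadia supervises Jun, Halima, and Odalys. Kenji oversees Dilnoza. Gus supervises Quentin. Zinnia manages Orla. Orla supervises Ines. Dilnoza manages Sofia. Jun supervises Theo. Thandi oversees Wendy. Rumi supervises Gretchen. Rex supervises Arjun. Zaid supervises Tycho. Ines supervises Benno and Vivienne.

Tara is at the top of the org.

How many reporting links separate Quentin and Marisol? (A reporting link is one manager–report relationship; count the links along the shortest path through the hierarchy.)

Quentin is 2 levels below Tara, and Marisol is 1 level below Tara (their lowest common manager). The shortest path runs up from Quentin to Tara and back down to Marisol: 2 + 1 = 3 links.

3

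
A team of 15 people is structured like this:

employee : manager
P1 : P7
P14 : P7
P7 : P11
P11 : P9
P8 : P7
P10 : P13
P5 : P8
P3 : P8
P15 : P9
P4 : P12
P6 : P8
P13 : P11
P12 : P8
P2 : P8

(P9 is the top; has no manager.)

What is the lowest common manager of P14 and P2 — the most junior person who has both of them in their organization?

P7

P14's chain of managers is P7, P11, P9. P2's chain of managers is P8, P7, P11, P9. The first manager that appears in both chains is P7.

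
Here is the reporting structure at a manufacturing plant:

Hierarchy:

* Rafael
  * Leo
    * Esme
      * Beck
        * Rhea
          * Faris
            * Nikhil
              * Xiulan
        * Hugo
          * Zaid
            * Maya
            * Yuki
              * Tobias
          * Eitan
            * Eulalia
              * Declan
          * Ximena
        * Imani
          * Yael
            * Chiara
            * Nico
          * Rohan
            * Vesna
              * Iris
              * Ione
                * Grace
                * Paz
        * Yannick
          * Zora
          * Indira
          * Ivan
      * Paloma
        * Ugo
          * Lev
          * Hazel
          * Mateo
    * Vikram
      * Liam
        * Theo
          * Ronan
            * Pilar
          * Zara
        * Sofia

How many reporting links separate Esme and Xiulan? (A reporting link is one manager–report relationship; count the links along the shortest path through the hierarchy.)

Xiulan is in Esme's organization: the chain from Xiulan up to Esme is Xiulan → Nikhil → Faris → Rhea → Beck → Esme, which is 5 links.

5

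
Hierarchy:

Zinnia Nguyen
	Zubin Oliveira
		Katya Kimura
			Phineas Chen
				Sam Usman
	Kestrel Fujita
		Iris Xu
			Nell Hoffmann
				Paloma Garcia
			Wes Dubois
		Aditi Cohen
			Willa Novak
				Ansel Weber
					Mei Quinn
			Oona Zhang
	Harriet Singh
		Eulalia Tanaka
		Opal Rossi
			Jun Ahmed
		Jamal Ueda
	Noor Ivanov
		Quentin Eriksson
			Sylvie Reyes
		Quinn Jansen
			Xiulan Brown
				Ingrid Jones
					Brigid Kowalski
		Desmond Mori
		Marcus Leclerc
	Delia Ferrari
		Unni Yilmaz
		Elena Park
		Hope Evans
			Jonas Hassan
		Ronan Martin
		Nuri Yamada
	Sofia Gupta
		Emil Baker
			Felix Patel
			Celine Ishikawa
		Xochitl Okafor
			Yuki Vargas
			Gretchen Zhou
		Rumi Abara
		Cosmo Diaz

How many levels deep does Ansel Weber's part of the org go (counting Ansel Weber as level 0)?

1

The longest chain under Ansel Weber runs Ansel Weber → Mei Quinn, which is 1 level below Ansel Weber.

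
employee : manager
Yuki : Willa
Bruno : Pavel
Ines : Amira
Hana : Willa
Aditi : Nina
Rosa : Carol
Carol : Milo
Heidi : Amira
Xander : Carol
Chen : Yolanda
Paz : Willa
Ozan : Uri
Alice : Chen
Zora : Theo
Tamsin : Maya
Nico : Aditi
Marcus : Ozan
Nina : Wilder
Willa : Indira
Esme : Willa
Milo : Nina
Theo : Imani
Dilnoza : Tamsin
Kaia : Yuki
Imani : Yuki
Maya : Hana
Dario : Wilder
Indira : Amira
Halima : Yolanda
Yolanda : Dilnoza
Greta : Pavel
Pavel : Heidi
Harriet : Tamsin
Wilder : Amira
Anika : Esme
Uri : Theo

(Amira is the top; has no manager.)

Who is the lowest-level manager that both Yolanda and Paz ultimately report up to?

Willa

Yolanda's chain of managers is Dilnoza, Tamsin, Maya, Hana, Willa, Indira, Amira. Paz's chain of managers is Willa, Indira, Amira. The first manager that appears in both chains is Willa.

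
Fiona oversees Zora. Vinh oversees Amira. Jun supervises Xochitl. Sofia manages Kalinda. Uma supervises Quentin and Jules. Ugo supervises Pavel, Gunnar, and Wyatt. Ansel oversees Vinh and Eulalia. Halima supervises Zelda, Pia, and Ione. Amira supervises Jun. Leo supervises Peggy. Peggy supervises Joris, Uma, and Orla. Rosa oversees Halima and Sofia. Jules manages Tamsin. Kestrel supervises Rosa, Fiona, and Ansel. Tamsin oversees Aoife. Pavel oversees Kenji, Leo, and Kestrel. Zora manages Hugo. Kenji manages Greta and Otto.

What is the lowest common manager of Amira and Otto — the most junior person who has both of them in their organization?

Pavel

Amira's chain of managers is Vinh, Ansel, Kestrel, Pavel, Ugo. Otto's chain of managers is Kenji, Pavel, Ugo. The first manager that appears in both chains is Pavel.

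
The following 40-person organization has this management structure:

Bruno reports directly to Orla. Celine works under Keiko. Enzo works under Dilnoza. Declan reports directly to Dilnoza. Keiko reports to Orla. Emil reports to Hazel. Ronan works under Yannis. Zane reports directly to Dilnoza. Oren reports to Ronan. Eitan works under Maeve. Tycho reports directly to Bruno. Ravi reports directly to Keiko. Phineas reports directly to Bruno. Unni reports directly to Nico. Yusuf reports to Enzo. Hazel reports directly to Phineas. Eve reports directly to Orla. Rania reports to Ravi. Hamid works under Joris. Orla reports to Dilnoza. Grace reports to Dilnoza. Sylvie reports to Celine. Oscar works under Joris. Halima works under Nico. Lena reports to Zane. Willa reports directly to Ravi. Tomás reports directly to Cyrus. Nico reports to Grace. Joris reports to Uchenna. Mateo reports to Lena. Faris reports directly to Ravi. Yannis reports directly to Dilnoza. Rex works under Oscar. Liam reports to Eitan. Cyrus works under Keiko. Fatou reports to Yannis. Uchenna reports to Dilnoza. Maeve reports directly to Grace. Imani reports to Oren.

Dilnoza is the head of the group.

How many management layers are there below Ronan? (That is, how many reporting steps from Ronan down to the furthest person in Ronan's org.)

The longest chain under Ronan runs Ronan → Oren → Imani, which is 2 levels below Ronan.

2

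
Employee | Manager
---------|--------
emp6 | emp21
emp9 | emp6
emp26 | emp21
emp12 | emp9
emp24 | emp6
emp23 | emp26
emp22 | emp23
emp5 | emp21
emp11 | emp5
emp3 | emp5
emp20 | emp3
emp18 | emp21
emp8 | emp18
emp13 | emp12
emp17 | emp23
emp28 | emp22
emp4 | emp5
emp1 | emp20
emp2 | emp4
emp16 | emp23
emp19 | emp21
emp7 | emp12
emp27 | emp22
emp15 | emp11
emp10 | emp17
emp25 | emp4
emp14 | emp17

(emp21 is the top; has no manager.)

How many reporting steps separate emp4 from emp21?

Chain from emp4 up to emp21: emp4 → emp5 → emp21. That is 2 steps up, so emp4 is 2 levels below emp21.

2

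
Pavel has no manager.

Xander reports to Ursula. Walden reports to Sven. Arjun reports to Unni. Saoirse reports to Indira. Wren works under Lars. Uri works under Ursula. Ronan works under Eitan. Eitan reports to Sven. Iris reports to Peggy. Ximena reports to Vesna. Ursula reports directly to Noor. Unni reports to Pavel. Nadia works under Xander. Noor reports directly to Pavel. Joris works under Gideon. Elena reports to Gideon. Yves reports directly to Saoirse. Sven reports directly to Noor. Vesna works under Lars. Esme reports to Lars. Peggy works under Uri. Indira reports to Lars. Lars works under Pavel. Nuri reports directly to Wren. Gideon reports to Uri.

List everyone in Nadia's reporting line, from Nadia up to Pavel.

Nadia -> Xander -> Ursula -> Noor -> Pavel

Nadia reports to Xander. Xander reports to Ursula. Ursula reports to Noor. Noor reports to Pavel. Pavel is at the top.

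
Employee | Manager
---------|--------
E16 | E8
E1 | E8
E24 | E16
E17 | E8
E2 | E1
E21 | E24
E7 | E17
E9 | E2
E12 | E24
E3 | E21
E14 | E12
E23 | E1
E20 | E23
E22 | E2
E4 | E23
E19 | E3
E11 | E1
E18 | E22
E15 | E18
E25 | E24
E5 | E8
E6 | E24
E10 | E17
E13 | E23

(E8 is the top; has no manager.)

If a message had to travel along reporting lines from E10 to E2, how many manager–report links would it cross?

4

E10 is 2 levels below E8, and E2 is 2 levels below E8 (their lowest common manager). The shortest path runs up from E10 to E8 and back down to E2: 2 + 2 = 4 links.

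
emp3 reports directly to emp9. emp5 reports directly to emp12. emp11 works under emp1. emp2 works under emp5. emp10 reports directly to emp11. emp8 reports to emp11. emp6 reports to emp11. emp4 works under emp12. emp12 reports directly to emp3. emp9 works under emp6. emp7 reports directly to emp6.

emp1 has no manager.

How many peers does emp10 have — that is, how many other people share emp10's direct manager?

emp10 reports to emp11. emp11's other direct reports are emp6, emp8 — 2 peers.

2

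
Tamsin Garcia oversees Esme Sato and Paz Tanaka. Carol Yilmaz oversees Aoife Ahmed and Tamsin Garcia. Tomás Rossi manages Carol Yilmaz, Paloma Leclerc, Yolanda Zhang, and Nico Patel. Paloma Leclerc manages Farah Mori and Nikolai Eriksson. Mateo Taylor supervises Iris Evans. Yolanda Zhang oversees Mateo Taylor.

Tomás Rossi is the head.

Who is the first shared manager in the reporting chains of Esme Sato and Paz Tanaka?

Esme Sato's chain of managers is Tamsin Garcia, Carol Yilmaz, Tomás Rossi. Paz Tanaka's chain of managers is Tamsin Garcia, Carol Yilmaz, Tomás Rossi. The first manager that appears in both chains is Tamsin Garcia.

Tamsin Garcia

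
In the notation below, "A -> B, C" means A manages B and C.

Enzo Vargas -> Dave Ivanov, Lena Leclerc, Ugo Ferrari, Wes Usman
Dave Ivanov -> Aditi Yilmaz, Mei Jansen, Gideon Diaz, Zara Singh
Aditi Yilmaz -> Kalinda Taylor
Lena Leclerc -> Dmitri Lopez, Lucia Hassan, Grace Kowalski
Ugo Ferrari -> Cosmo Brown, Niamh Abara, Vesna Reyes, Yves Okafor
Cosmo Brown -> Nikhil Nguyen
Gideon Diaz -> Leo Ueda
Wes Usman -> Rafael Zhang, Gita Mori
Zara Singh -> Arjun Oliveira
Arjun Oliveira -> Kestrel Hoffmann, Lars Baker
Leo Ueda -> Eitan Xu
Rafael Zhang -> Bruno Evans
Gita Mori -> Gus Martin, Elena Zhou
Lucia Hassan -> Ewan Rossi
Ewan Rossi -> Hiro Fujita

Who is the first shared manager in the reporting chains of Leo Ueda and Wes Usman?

Leo Ueda's chain of managers is Gideon Diaz, Dave Ivanov, Enzo Vargas. Wes Usman's chain of managers is Enzo Vargas. The first manager that appears in both chains is Enzo Vargas.

Enzo Vargas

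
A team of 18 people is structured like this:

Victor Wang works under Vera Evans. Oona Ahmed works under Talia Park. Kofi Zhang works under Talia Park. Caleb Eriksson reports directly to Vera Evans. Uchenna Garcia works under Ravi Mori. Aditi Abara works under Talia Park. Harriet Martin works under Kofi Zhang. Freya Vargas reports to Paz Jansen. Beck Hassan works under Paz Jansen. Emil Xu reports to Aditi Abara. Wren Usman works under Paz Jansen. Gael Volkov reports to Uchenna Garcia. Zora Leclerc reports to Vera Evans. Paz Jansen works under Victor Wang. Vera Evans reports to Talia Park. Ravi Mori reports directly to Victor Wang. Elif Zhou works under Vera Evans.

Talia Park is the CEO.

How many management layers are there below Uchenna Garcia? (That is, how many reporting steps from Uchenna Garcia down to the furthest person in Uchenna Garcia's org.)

1

The longest chain under Uchenna Garcia runs Uchenna Garcia → Gael Volkov, which is 1 level below Uchenna Garcia.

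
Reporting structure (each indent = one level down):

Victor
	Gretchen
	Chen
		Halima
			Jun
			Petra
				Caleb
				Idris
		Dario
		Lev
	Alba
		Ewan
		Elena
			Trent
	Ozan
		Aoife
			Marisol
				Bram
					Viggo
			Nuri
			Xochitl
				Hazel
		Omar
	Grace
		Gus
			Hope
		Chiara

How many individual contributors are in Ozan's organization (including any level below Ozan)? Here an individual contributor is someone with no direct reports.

The people in Ozan's organization with no one reporting to them are Omar, Hazel, Nuri, Viggo. That is 4.

4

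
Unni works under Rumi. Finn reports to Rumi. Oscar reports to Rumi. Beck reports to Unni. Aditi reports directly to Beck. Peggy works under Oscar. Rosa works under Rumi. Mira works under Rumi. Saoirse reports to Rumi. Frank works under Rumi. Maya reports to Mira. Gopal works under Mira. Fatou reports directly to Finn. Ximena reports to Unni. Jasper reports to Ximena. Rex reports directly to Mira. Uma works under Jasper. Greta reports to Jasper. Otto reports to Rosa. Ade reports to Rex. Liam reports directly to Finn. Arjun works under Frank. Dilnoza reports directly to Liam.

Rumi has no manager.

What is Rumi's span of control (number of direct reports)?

7

Rumi directly manages Unni, Finn, Oscar, Rosa, Mira, Saoirse, Frank. That is 7 direct reports.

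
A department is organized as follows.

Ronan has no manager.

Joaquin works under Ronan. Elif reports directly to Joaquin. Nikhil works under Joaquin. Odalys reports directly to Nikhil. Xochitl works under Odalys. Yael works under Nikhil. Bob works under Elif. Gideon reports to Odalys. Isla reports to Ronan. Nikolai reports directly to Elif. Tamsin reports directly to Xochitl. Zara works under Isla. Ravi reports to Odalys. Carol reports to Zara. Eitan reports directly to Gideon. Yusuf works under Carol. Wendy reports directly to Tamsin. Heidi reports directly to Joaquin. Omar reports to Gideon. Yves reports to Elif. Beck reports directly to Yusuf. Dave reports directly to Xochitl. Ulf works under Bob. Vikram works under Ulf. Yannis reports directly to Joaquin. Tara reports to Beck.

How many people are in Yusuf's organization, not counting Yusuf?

2

Yusuf directly manages Beck. Under Beck: Tara (1). That's 2 in total.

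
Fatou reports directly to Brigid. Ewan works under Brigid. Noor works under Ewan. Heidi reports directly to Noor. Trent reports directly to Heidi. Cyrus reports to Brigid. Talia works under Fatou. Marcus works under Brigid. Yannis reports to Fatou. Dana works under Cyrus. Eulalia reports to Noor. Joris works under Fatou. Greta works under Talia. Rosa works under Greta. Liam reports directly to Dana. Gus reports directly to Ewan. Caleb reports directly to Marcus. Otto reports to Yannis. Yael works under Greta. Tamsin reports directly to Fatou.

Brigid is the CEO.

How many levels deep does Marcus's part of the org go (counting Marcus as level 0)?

1

The longest chain under Marcus runs Marcus → Caleb, which is 1 level below Marcus.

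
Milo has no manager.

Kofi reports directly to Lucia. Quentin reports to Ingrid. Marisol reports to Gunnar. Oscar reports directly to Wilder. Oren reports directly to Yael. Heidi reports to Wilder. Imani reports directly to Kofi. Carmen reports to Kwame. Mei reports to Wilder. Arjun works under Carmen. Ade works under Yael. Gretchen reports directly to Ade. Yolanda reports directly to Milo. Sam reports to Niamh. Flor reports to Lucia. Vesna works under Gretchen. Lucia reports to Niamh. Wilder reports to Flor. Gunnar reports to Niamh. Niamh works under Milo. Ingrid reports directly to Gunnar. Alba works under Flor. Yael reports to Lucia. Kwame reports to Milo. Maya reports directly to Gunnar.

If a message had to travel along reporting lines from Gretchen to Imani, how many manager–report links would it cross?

5

Gretchen is 3 levels below Lucia, and Imani is 2 levels below Lucia (their lowest common manager). The shortest path runs up from Gretchen to Lucia and back down to Imani: 3 + 2 = 5 links.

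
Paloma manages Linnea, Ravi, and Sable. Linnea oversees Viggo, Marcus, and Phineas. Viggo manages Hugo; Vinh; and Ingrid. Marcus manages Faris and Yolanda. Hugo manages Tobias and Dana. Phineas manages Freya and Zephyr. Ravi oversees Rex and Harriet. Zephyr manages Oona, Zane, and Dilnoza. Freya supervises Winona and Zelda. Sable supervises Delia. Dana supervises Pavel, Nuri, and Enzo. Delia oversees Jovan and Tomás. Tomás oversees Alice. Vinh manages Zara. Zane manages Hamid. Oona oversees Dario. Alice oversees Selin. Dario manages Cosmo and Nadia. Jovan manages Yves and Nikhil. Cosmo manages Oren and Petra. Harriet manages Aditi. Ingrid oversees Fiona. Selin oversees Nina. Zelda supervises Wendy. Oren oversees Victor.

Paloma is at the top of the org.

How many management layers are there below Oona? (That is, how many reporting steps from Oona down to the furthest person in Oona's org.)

4

The longest chain under Oona runs Oona → Dario → Cosmo → Oren → Victor, which is 4 levels below Oona.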